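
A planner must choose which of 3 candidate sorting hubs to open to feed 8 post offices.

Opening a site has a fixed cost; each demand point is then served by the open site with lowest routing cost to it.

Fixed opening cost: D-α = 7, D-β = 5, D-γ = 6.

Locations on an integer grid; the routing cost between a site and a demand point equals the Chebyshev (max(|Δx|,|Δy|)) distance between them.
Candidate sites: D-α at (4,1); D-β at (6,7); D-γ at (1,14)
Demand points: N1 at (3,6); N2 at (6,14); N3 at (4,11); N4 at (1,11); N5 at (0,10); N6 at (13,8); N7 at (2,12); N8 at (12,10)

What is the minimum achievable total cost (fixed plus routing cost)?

Open {D-β, D-γ}: assign each demand point to its cheapest open site.
  N1→D-β 3, N2→D-γ 5, N3→D-γ 3, N4→D-γ 3, N5→D-γ 4, N6→D-β 7, N7→D-γ 2, N8→D-β 6
  routing cost 33, fixed 11 → total 44.
Compare {D-β}: routing cost 43 + fixed 5 = 48.
Compare {D-α, D-β, D-γ}: routing cost 33 + fixed 18 = 51.
Compare {D-α, D-γ}: routing cost 40 + fixed 13 = 53.
All other subsets cost ≥ 48. Minimum total cost: 44.

44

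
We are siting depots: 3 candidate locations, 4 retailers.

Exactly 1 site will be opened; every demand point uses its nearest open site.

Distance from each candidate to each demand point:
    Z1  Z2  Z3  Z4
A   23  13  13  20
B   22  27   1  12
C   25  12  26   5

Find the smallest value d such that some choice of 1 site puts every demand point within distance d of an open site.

23

Open {A}.
  Farthest demand point is Z1 at distance 23 (to A); all others are ≤ 23.
With {C} the worst case is 26.
With {B} the worst case is 27.
No size-1 selection achieves below 23.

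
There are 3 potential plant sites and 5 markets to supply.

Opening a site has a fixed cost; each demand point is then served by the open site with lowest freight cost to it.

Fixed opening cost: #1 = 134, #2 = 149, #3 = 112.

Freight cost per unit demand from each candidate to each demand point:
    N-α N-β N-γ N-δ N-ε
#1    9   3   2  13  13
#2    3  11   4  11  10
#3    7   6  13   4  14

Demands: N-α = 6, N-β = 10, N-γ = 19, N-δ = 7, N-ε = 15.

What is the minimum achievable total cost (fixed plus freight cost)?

Open {#1}: assign each demand point to its cheapest open site.
  N-α→#1 6×9=54, N-β→#1 10×3=30, N-γ→#1 19×2=38, N-δ→#1 7×13=91, N-ε→#1 15×13=195
  freight cost 408, fixed 134 → total 542.
Compare {#1, #3}: freight cost 333 + fixed 246 = 579.
Compare {#2}: freight cost 431 + fixed 149 = 580.
Compare {#2, #3}: freight cost 332 + fixed 261 = 593.
All other subsets cost ≥ 579. Minimum total cost: 542.

542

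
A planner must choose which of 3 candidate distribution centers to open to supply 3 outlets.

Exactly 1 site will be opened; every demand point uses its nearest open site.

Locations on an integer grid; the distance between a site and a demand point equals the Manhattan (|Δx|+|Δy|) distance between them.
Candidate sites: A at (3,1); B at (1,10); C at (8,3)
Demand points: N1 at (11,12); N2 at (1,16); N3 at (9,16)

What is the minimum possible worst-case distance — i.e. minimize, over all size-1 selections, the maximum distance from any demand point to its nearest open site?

14

Open {B}.
  Farthest demand point is N3 at distance 14 (to B); all others are ≤ 14.
With {C} the worst case is 20.
With {A} the worst case is 21.
No size-1 selection achieves below 14.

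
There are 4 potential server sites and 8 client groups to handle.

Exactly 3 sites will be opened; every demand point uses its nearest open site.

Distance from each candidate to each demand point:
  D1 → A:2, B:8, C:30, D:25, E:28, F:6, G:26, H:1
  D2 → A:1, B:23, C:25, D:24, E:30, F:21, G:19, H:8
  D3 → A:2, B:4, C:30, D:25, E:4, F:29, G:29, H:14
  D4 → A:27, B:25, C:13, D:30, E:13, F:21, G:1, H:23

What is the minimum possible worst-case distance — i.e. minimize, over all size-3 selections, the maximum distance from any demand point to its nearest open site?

Open {D1, D2, D4}.
  Farthest demand point is D at distance 24 (to D2); all others are ≤ 24.
With {D2, D3, D4} the worst case is 24.
With {D1, D2, D3} the worst case is 25.
No size-3 selection achieves below 24.

24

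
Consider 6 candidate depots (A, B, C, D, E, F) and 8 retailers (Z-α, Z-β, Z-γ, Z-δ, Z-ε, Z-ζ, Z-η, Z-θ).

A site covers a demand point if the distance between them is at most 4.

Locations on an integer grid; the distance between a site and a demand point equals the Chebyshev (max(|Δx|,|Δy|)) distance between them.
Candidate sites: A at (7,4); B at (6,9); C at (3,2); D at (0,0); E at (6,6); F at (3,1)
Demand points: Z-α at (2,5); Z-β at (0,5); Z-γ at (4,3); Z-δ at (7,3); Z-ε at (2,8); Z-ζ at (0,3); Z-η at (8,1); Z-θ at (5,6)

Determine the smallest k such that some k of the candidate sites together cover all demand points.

Coverage sets (demand points within 4 of each site):
  A: {Z-γ, Z-δ, Z-η, Z-θ}
  B: {Z-α, Z-ε, Z-θ}
  C: {Z-α, Z-β, Z-γ, Z-δ, Z-ζ, Z-θ}
  D: {Z-γ, Z-ζ}
  E: {Z-α, Z-γ, Z-δ, Z-ε, Z-θ}
  F: {Z-α, Z-β, Z-γ, Z-δ, Z-ζ}
No 2 sites suffice: every size-2 union leaves at least one demand point uncovered.
But {A, B, C} covers everything, so the minimum is 3.

3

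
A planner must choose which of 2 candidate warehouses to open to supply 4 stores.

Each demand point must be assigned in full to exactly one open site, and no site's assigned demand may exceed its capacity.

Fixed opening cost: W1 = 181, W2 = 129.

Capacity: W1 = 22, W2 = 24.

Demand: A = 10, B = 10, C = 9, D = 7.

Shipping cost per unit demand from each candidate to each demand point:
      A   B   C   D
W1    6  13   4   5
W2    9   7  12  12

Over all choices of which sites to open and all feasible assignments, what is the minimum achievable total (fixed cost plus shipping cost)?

Open {W1, W2}; cheapest assignment that respects the capacities:
  W1 (cap 22, load 16): C, D — cost 9×4 + 7×5 = 71
  W2 (cap 24, load 20): A, B — cost 10×9 + 10×7 = 160
  Shipping 231, fixed 310 → total 541.
  Any other capacity-feasible assignment to {W1, W2} ships for at least 231.
Total demand is 36 and no other set of sites has combined capacity ≥ 36, so {W1, W2} is the only feasible choice of open sites. Minimum: 541.

541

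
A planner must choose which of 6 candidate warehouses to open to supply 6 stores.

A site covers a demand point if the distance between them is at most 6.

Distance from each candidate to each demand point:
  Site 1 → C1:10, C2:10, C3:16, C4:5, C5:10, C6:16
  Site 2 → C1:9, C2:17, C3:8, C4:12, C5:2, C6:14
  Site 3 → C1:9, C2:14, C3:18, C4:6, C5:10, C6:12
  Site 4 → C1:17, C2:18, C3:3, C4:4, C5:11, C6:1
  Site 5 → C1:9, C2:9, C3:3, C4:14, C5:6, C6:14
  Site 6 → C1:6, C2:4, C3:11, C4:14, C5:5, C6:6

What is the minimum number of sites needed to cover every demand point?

2

Coverage sets (demand points within 6 of each site):
  Site 1: {C4}
  Site 2: {C5}
  Site 3: {C4}
  Site 4: {C3, C4, C6}
  Site 5: {C3, C5}
  Site 6: {C1, C2, C5, C6}
No single site covers all 6 demand points.
But {Site 4, Site 6} covers everything, so the minimum is 2.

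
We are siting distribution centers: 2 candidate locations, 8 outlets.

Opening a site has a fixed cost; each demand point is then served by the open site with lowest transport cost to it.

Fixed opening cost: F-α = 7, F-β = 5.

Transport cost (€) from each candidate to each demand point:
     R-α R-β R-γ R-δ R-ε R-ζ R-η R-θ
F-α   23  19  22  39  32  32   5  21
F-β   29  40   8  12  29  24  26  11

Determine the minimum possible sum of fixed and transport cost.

Open {F-α, F-β}: assign each demand point to its cheapest open site.
  R-α→F-α 23, R-β→F-α 19, R-γ→F-β 8, R-δ→F-β 12, R-ε→F-β 29, R-ζ→F-β 24, R-η→F-α 5, R-θ→F-β 11
  transport cost 131, fixed 12 → total 143.
Compare {F-β}: transport cost 179 + fixed 5 = 184.
Compare {F-α}: transport cost 193 + fixed 7 = 200.

143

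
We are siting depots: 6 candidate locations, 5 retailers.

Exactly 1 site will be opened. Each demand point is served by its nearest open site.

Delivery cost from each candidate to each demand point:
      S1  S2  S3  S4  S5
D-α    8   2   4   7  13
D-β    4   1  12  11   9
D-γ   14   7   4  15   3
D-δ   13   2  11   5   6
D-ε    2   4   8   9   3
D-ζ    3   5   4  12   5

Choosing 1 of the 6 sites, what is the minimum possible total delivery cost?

Open {D-ε}.
  S1→D-ε 2, S2→D-ε 4, S3→D-ε 8, S4→D-ε 9, S5→D-ε 3  ⇒ total 26.
Compare {D-ζ}: total 29.
Compare {D-α}: total 34.
No size-1 selection does better; minimum is 26.

26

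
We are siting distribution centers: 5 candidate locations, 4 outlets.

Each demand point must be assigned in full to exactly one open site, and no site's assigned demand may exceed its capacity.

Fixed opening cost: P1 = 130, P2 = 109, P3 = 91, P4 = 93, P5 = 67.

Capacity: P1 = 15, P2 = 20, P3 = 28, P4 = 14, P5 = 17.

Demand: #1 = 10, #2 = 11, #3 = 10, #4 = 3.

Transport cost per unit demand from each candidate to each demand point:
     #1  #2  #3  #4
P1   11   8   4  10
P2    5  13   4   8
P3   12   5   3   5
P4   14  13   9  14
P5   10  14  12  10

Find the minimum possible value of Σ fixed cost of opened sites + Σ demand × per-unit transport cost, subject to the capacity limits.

350

Open {P2, P3}; cheapest assignment that respects the capacities:
  P2 (cap 20, load 10): #1 — cost 10×5 = 50
  P3 (cap 28, load 24): #2, #3, #4 — cost 11×5 + 10×3 + 3×5 = 100
  Shipping 150, fixed 200 → total 350.
  Any other capacity-feasible assignment to {P2, P3} ships for at least 150.
Compare {P3, P5}: its best feasible assignment gives total 358.
Compare {P2, P3, P5}: its best feasible assignment gives total 417.
Every other set of open sites that can feasibly serve all demand totals ≥ 358 even under its best assignment. Minimum: 350.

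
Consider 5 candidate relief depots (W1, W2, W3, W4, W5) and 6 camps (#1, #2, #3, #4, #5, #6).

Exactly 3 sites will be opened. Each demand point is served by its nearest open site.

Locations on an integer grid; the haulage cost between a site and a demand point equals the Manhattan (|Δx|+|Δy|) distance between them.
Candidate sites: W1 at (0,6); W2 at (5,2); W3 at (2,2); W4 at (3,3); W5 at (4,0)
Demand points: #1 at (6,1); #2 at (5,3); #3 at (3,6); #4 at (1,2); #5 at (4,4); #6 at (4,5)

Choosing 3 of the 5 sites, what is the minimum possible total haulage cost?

12

Open {W2, W3, W4}.
  #1→W2 2, #2→W2 1, #3→W4 3, #4→W3 1, #5→W4 2, #6→W4 3  ⇒ total 12.
Compare {W1, W2, W3}: total 14.
Compare {W1, W2, W4}: total 14.
No size-3 selection does better; minimum is 12.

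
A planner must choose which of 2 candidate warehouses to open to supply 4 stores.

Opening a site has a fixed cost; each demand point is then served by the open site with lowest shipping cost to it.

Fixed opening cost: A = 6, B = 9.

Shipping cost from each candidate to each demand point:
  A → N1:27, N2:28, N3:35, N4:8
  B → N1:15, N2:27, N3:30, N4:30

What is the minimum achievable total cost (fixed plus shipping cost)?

Open {A, B}: assign each demand point to its cheapest open site.
  N1→B 15, N2→B 27, N3→B 30, N4→A 8
  shipping cost 80, fixed 15 → total 95.
Compare {A}: shipping cost 98 + fixed 6 = 104.
Compare {B}: shipping cost 102 + fixed 9 = 111.

95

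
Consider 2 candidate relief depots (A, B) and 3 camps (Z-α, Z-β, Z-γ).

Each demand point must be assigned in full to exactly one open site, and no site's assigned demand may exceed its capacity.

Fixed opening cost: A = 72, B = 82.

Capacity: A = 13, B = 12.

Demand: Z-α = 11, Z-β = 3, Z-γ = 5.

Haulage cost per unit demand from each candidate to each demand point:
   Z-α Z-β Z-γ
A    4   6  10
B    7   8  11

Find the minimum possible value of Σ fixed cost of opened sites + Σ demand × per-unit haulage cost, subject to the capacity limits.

277

Open {A, B}; cheapest assignment that respects the capacities:
  A (cap 13, load 11): Z-α — cost 11×4 = 44
  B (cap 12, load 8): Z-β, Z-γ — cost 3×8 + 5×11 = 79
  Shipping 123, fixed 154 → total 277.
  Any other capacity-feasible assignment to {A, B} ships for at least 123.
Total demand is 19 and no other set of sites has combined capacity ≥ 19, so {A, B} is the only feasible choice of open sites. Minimum: 277.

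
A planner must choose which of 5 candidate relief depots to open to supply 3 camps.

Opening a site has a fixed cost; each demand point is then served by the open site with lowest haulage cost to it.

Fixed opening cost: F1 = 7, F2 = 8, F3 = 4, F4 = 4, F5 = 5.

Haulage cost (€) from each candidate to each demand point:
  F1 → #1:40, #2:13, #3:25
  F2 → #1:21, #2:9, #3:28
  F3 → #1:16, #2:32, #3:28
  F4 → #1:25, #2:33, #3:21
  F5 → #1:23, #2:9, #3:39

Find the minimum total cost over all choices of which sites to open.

59

Open {F3, F4, F5}: assign each demand point to its cheapest open site.
  #1→F3 16, #2→F5 9, #3→F4 21
  haulage cost 46, fixed 13 → total 59.
Compare {F3, F5}: haulage cost 53 + fixed 9 = 62.
Compare {F4, F5}: haulage cost 53 + fixed 9 = 62.
Compare {F2, F3, F4}: haulage cost 46 + fixed 16 = 62.
All other subsets cost ≥ 62. Minimum total cost: 59.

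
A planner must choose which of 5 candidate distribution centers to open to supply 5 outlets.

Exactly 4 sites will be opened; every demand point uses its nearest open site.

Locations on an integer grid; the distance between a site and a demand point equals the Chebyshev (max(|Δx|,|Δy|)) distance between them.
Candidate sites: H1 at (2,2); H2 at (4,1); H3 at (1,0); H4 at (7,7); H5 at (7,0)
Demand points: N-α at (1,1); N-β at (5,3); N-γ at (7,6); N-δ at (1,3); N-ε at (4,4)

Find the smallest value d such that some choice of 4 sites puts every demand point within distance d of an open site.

Open {H1, H2, H3, H4}.
  Farthest demand point is N-β at distance 2 (to H2); all others are ≤ 2.
With {H1, H2, H4, H5} the worst case is 2.
With {H1, H3, H4, H5} the worst case is 3.
No size-4 selection achieves below 2.

2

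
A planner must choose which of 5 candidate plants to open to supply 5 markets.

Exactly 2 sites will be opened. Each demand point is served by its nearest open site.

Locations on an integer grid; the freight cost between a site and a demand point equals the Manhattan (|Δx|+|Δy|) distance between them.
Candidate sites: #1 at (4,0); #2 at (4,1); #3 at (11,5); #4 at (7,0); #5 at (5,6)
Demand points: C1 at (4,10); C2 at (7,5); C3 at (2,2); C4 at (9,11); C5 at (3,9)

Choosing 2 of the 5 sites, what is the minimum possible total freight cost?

Open {#2, #5}.
  C1→#5 5, C2→#5 3, C3→#2 3, C4→#5 9, C5→#5 5  ⇒ total 25.
Compare {#1, #5}: total 26.
Compare {#3, #5}: total 28.
No size-2 selection does better; minimum is 25.

25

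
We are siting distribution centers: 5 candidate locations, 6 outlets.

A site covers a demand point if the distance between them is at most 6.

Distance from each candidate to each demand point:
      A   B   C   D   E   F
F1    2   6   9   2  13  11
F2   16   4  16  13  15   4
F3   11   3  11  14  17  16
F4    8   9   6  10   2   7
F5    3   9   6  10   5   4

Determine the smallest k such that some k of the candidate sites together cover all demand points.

2

Coverage sets (demand points within 6 of each site):
  F1: {A, B, D}
  F2: {B, F}
  F3: {B}
  F4: {C, E}
  F5: {A, C, E, F}
No single site covers all 6 demand points.
But {F1, F5} covers everything, so the minimum is 2.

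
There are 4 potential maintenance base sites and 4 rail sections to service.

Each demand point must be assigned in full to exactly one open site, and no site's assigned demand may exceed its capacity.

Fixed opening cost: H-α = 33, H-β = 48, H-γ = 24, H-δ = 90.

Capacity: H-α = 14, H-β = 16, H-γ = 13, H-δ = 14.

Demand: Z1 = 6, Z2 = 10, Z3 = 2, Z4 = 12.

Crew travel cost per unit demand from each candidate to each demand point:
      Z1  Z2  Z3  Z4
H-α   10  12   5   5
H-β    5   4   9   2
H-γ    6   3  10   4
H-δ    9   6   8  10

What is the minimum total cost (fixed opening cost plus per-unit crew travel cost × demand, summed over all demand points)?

221

Open {H-α, H-β}; cheapest assignment that respects the capacities:
  H-α (cap 14, load 14): Z3, Z4 — cost 2×5 + 12×5 = 70
  H-β (cap 16, load 16): Z1, Z2 — cost 6×5 + 10×4 = 70
  Shipping 140, fixed 81 → total 221.
  Any other capacity-feasible assignment to {H-α, H-β} ships for at least 140.
Compare {H-α, H-β, H-γ}: its best feasible assignment gives total 229.
Compare {H-β, H-γ, H-δ}: its best feasible assignment gives total 286.
Every other set of open sites that can feasibly serve all demand totals ≥ 229 even under its best assignment. Minimum: 221.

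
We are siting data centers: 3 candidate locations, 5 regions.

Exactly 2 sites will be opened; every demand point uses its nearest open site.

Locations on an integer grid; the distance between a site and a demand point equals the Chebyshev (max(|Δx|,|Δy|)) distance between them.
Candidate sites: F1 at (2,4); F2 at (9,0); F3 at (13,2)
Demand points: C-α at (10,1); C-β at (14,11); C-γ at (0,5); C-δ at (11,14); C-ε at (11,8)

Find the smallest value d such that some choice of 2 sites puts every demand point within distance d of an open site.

10

Open {F1, F3}.
  Farthest demand point is C-δ at distance 10 (to F1); all others are ≤ 10.
With {F1, F2} the worst case is 11.
With {F2, F3} the worst case is 12.
No size-2 selection achieves below 10.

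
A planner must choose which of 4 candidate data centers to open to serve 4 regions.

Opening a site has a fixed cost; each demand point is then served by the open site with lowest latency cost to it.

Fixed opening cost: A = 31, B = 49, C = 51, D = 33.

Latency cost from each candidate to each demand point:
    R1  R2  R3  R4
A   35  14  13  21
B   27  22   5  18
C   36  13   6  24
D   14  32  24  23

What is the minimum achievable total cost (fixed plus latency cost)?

Open {A}: assign each demand point to its cheapest open site.
  R1→A 35, R2→A 14, R3→A 13, R4→A 21
  latency cost 83, fixed 31 → total 114.
Compare {B}: latency cost 72 + fixed 49 = 121.
Compare {D}: latency cost 93 + fixed 33 = 126.
Compare {A, D}: latency cost 62 + fixed 64 = 126.
All other subsets cost ≥ 121. Minimum total cost: 114.

114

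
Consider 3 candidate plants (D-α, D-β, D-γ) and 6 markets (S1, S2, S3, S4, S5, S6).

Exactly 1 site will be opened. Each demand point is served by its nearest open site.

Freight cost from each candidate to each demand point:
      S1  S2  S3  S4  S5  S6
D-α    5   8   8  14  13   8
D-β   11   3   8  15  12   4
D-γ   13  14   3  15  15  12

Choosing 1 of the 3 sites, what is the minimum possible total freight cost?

Open {D-β}.
  S1→D-β 11, S2→D-β 3, S3→D-β 8, S4→D-β 15, S5→D-β 12, S6→D-β 4  ⇒ total 53.
Compare {D-α}: total 56.
Compare {D-γ}: total 72.

53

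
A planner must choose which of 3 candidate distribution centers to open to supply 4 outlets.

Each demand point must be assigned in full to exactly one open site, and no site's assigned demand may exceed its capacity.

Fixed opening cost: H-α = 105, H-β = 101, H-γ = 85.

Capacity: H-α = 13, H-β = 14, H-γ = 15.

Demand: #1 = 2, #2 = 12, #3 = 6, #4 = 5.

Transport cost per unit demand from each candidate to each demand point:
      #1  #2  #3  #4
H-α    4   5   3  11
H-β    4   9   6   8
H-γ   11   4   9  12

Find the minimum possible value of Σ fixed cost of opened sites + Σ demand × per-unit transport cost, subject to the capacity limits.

318

Open {H-β, H-γ}; cheapest assignment that respects the capacities:
  H-β (cap 14, load 13): #1, #3, #4 — cost 2×4 + 6×6 + 5×8 = 84
  H-γ (cap 15, load 12): #2 — cost 12×4 = 48
  Shipping 132, fixed 186 → total 318.
  Any other capacity-feasible assignment to {H-β, H-γ} ships for at least 132.
Compare {H-α, H-γ}: its best feasible assignment gives total 319.
Compare {H-α, H-β}: its best feasible assignment gives total 350.
Every other set of open sites that can feasibly serve all demand totals ≥ 319 even under its best assignment. Minimum: 318.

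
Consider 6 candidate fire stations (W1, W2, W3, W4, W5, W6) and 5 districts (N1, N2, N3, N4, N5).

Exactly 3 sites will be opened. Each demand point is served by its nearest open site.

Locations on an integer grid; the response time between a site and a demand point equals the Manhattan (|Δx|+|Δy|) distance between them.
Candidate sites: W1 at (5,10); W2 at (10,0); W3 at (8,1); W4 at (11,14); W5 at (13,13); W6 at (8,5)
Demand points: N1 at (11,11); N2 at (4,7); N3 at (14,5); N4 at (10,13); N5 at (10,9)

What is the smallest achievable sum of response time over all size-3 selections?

Open {W1, W4, W6}.
  N1→W4 3, N2→W1 4, N3→W6 6, N4→W4 2, N5→W1 6  ⇒ total 21.
Compare {W1, W5, W6}: total 23.
Compare {W2, W4, W6}: total 23.
No size-3 selection does better; minimum is 21.

21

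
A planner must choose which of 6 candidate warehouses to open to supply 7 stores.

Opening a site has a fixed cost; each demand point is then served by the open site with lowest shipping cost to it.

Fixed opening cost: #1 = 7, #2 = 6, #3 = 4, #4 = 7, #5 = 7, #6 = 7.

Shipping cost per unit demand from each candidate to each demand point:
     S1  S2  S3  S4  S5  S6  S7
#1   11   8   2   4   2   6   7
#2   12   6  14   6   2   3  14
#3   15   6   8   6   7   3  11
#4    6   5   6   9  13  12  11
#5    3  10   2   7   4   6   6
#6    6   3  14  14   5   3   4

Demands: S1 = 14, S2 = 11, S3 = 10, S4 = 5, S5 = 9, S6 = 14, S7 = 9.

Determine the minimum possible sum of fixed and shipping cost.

Open {#1, #5, #6}: assign each demand point to its cheapest open site.
  S1→#5 14×3=42, S2→#6 11×3=33, S3→#1 10×2=20, S4→#1 5×4=20, S5→#1 9×2=18, S6→#6 14×3=42, S7→#6 9×4=36
  shipping cost 211, fixed 21 → total 232.
Compare {#1, #3, #5, #6}: shipping cost 211 + fixed 25 = 236.
Compare {#1, #2, #5, #6}: shipping cost 211 + fixed 27 = 238.
Compare {#1, #4, #5, #6}: shipping cost 211 + fixed 28 = 239.
All other subsets cost ≥ 236. Minimum total cost: 232.

232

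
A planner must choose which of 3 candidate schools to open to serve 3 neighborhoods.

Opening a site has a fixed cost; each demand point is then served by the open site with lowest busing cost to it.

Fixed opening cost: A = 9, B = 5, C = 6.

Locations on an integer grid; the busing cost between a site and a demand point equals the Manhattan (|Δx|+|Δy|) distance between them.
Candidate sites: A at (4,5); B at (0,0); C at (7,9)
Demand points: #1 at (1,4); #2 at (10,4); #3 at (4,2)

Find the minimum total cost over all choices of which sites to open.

23

Open {A}: assign each demand point to its cheapest open site.
  #1→A 4, #2→A 7, #3→A 3
  busing cost 14, fixed 9 → total 23.
Compare {A, B}: busing cost 14 + fixed 14 = 28.
Compare {A, C}: busing cost 14 + fixed 15 = 29.
Compare {B}: busing cost 25 + fixed 5 = 30.
All other subsets cost ≥ 28. Minimum total cost: 23.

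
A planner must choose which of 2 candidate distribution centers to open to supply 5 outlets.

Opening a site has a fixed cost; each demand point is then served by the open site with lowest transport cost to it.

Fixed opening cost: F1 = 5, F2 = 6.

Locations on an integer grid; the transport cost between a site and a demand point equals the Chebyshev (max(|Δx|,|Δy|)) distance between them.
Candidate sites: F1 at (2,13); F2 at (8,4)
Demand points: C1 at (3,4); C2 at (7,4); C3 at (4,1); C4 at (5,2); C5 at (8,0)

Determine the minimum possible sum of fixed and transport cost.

Open {F2}: assign each demand point to its cheapest open site.
  C1→F2 5, C2→F2 1, C3→F2 4, C4→F2 3, C5→F2 4
  transport cost 17, fixed 6 → total 23.
Compare {F1, F2}: transport cost 17 + fixed 11 = 28.
Compare {F1}: transport cost 54 + fixed 5 = 59.

23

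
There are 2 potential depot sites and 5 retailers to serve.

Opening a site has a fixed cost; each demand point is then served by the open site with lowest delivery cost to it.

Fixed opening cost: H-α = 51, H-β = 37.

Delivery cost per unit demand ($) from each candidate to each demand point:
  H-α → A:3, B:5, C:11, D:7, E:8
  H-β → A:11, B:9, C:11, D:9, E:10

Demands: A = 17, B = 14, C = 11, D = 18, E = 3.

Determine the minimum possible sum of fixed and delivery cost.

Open {H-α}: assign each demand point to its cheapest open site.
  A→H-α 17×3=51, B→H-α 14×5=70, C→H-α 11×11=121, D→H-α 18×7=126, E→H-α 3×8=24
  delivery cost 392, fixed 51 → total 443.
Compare {H-α, H-β}: delivery cost 392 + fixed 88 = 480.
Compare {H-β}: delivery cost 626 + fixed 37 = 663.

443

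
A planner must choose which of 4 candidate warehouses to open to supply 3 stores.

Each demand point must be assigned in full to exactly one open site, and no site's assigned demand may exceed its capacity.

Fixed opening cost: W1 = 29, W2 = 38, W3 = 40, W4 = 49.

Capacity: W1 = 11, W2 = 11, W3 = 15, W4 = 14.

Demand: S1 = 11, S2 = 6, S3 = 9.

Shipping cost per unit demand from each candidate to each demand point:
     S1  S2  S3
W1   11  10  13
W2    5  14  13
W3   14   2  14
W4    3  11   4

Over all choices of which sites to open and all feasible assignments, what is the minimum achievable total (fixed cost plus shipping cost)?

230

Open {W2, W3, W4}; cheapest assignment that respects the capacities:
  W2 (cap 11, load 11): S1 — cost 11×5 = 55
  W3 (cap 15, load 6): S2 — cost 6×2 = 12
  W4 (cap 14, load 9): S3 — cost 9×4 = 36
  Shipping 103, fixed 127 → total 230.
  Any other capacity-feasible assignment to {W2, W3, W4} ships for at least 103.
Compare {W1, W2, W3, W4}: its best feasible assignment gives total 259.
Compare {W3, W4}: its best feasible assignment gives total 260.
Every other set of open sites that can feasibly serve all demand totals ≥ 259 even under its best assignment. Minimum: 230.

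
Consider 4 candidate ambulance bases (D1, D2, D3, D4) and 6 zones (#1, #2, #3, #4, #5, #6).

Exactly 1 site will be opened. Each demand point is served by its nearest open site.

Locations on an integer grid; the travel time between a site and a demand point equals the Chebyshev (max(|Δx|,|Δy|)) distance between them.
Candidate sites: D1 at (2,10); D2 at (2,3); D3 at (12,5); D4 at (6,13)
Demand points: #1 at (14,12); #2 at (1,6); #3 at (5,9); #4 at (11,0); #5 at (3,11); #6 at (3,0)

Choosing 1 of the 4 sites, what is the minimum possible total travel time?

Open {D1}.
  #1→D1 12, #2→D1 4, #3→D1 3, #4→D1 10, #5→D1 1, #6→D1 10  ⇒ total 40.
Compare {D2}: total 41.
Compare {D3}: total 48.
No size-1 selection does better; minimum is 40.

40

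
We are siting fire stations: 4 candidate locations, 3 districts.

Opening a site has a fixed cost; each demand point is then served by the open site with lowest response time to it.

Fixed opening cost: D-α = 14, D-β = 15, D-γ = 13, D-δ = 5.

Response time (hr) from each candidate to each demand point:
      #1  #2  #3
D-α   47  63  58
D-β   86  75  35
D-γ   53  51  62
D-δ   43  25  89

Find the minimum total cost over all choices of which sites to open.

123

Open {D-β, D-δ}: assign each demand point to its cheapest open site.
  #1→D-δ 43, #2→D-δ 25, #3→D-β 35
  response time 103, fixed 20 → total 123.
Compare {D-β, D-γ, D-δ}: response time 103 + fixed 33 = 136.
Compare {D-α, D-β, D-δ}: response time 103 + fixed 34 = 137.
Compare {D-α, D-δ}: response time 126 + fixed 19 = 145.
All other subsets cost ≥ 136. Minimum total cost: 123.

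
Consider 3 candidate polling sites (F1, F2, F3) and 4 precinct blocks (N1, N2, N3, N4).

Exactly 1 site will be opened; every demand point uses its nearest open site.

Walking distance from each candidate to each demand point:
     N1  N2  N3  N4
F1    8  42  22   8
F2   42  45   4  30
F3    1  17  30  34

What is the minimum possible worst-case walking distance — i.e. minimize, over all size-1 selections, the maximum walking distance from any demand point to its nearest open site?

Open {F3}.
  Farthest demand point is N4 at walking distance 34 (to F3); all others are ≤ 34.
With {F1} the worst case is 42.
With {F2} the worst case is 45.
No size-1 selection achieves below 34.

34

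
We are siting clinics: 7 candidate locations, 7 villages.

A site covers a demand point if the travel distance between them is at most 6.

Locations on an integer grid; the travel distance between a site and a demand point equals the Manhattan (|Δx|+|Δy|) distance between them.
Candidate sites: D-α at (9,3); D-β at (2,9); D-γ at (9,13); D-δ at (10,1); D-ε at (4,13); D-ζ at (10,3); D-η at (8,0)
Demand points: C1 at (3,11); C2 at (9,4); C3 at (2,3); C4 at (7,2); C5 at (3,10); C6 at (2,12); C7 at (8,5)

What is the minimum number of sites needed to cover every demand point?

2

Coverage sets (demand points within 6 of each site):
  D-α: {C2, C4, C7}
  D-β: {C1, C3, C5, C6}
  D-γ: {}
  D-δ: {C2, C4, C7}
  D-ε: {C1, C5, C6}
  D-ζ: {C2, C4, C7}
  D-η: {C2, C4, C7}
No single site covers all 7 demand points.
But {D-α, D-β} covers everything, so the minimum is 2.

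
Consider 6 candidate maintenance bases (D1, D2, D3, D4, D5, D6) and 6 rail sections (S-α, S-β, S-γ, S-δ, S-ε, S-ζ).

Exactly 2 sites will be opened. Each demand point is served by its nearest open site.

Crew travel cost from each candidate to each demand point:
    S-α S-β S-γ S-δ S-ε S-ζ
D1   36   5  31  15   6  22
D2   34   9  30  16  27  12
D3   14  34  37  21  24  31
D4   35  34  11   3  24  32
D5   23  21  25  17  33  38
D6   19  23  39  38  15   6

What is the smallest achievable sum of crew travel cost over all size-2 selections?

Open {D4, D6}.
  S-α→D6 19, S-β→D6 23, S-γ→D4 11, S-δ→D4 3, S-ε→D6 15, S-ζ→D6 6  ⇒ total 77.
Compare {D1, D4}: total 82.
Compare {D1, D6}: total 82.
No size-2 selection does better; minimum is 77.

77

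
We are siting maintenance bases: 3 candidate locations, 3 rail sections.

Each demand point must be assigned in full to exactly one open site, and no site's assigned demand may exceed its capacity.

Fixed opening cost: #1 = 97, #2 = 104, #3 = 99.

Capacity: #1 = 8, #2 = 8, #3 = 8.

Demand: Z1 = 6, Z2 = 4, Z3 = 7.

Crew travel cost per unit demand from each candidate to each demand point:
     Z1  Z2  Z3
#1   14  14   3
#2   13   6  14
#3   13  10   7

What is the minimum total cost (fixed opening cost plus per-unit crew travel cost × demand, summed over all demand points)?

Open {#1, #2, #3}; cheapest assignment that respects the capacities:
  #1 (cap 8, load 7): Z3 — cost 7×3 = 21
  #2 (cap 8, load 4): Z2 — cost 4×6 = 24
  #3 (cap 8, load 6): Z1 — cost 6×13 = 78
  Shipping 123, fixed 300 → total 423.
  Any other capacity-feasible assignment to {#1, #2, #3} ships for at least 123.
Total demand is 17 and no other set of sites has combined capacity ≥ 17, so {#1, #2, #3} is the only feasible choice of open sites. Minimum: 423.

423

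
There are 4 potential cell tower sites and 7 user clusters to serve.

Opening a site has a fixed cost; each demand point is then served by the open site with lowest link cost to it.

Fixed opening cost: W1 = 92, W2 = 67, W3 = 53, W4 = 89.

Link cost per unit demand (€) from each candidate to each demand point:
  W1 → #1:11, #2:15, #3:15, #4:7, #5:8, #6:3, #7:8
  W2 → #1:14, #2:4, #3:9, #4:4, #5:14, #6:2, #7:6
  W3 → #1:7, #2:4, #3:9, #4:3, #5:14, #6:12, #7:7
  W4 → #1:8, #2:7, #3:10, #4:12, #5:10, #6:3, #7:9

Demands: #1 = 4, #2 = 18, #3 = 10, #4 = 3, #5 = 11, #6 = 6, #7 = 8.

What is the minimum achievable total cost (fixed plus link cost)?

Open {W1, W3}: assign each demand point to its cheapest open site.
  #1→W3 4×7=28, #2→W3 18×4=72, #3→W3 10×9=90, #4→W3 3×3=9, #5→W1 11×8=88, #6→W1 6×3=18, #7→W3 8×7=56
  link cost 361, fixed 145 → total 506.
Compare {W2}: link cost 444 + fixed 67 = 511.
Compare {W1, W2}: link cost 366 + fixed 159 = 525.
Compare {W3, W4}: link cost 383 + fixed 142 = 525.
All other subsets cost ≥ 511. Minimum total cost: 506.

506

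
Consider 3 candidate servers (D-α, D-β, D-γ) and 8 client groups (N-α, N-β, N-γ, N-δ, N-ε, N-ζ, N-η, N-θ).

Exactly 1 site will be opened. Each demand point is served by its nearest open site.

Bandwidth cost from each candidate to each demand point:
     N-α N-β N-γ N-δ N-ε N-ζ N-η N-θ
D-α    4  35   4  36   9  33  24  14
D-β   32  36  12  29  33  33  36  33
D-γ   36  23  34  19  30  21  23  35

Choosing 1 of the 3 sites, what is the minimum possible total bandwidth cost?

Open {D-α}.
  N-α→D-α 4, N-β→D-α 35, N-γ→D-α 4, N-δ→D-α 36, N-ε→D-α 9, N-ζ→D-α 33, N-η→D-α 24, N-θ→D-α 14  ⇒ total 159.
Compare {D-γ}: total 221.
Compare {D-β}: total 244.

159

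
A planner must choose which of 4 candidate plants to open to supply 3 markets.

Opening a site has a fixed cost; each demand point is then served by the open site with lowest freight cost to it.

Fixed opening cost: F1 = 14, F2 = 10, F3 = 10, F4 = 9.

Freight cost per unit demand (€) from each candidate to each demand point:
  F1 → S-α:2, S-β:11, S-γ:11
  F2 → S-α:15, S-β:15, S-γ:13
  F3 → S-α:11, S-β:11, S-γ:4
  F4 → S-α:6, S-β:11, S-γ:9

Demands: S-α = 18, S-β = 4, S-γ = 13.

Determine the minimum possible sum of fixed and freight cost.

156

Open {F1, F3}: assign each demand point to its cheapest open site.
  S-α→F1 18×2=36, S-β→F1 4×11=44, S-γ→F3 13×4=52
  freight cost 132, fixed 24 → total 156.
Compare {F1, F3, F4}: freight cost 132 + fixed 33 = 165.
Compare {F1, F2, F3}: freight cost 132 + fixed 34 = 166.
Compare {F1, F2, F3, F4}: freight cost 132 + fixed 43 = 175.
All other subsets cost ≥ 165. Minimum total cost: 156.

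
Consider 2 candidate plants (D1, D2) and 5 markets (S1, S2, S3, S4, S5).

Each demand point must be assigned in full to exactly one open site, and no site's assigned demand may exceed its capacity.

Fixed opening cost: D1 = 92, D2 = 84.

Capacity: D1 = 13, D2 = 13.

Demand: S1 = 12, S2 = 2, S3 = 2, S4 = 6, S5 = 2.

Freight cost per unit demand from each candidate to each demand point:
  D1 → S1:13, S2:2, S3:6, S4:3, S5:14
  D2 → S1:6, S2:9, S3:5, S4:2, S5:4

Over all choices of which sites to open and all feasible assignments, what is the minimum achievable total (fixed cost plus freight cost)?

310

Open {D1, D2}; cheapest assignment that respects the capacities:
  D1 (cap 13, load 12): S2, S3, S4, S5 — cost 2×2 + 2×6 + 6×3 + 2×14 = 62
  D2 (cap 13, load 12): S1 — cost 12×6 = 72
  Shipping 134, fixed 176 → total 310.
  Any other capacity-feasible assignment to {D1, D2} ships for at least 134.
Total demand is 24 and no other set of sites has combined capacity ≥ 24, so {D1, D2} is the only feasible choice of open sites. Minimum: 310.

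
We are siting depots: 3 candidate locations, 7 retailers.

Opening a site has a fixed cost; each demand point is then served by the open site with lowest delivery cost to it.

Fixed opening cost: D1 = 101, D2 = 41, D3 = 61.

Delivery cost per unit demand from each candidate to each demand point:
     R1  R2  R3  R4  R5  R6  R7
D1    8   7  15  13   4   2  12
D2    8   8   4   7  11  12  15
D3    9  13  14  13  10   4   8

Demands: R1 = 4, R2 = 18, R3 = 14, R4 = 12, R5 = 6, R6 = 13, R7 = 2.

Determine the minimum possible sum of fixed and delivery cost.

Open {D1, D2}: assign each demand point to its cheapest open site.
  R1→D1 4×8=32, R2→D1 18×7=126, R3→D2 14×4=56, R4→D2 12×7=84, R5→D1 6×4=24, R6→D1 13×2=26, R7→D1 2×12=24
  delivery cost 372, fixed 142 → total 514.
Compare {D2, D3}: delivery cost 444 + fixed 102 = 546.
Compare {D1, D2, D3}: delivery cost 364 + fixed 203 = 567.
Compare {D2}: delivery cost 568 + fixed 41 = 609.
All other subsets cost ≥ 546. Minimum total cost: 514.

514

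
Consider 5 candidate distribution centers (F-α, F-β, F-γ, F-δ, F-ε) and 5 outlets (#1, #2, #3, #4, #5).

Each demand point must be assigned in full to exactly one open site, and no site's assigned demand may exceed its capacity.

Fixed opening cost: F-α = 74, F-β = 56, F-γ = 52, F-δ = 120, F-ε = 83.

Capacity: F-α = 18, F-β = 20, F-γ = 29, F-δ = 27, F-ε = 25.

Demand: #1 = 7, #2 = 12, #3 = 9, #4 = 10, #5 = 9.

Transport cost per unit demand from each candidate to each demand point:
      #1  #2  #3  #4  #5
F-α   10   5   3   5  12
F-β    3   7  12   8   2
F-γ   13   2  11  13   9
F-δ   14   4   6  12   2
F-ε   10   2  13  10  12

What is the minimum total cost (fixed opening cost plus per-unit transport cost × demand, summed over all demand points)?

Open {F-α, F-β, F-γ}; cheapest assignment that respects the capacities:
  F-α (cap 18, load 10): #4 — cost 10×5 = 50
  F-β (cap 20, load 16): #1, #5 — cost 7×3 + 9×2 = 39
  F-γ (cap 29, load 21): #2, #3 — cost 12×2 + 9×11 = 123
  Shipping 212, fixed 182 → total 394.
  Any other capacity-feasible assignment to {F-α, F-β, F-γ} ships for at least 212.
Compare {F-α, F-β, F-ε}: its best feasible assignment gives total 403.
Compare {F-β, F-γ}: its best feasible assignment gives total 420.
Every other set of open sites that can feasibly serve all demand totals ≥ 403 even under its best assignment. Minimum: 394.

394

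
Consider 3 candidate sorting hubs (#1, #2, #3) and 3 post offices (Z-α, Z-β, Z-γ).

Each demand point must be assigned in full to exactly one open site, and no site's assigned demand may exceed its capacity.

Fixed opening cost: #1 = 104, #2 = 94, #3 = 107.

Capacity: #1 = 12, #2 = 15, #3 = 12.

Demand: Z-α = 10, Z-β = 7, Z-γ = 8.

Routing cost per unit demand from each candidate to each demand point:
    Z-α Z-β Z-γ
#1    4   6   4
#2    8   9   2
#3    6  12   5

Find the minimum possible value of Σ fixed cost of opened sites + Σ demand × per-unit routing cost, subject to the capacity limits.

317

Open {#1, #2}; cheapest assignment that respects the capacities:
  #1 (cap 12, load 10): Z-α — cost 10×4 = 40
  #2 (cap 15, load 15): Z-β, Z-γ — cost 7×9 + 8×2 = 79
  Shipping 119, fixed 198 → total 317.
  Any other capacity-feasible assignment to {#1, #2} ships for at least 119.
Compare {#2, #3}: its best feasible assignment gives total 340.
Compare {#1, #2, #3}: its best feasible assignment gives total 423.
Every other set of open sites that can feasibly serve all demand totals ≥ 340 even under its best assignment. Minimum: 317.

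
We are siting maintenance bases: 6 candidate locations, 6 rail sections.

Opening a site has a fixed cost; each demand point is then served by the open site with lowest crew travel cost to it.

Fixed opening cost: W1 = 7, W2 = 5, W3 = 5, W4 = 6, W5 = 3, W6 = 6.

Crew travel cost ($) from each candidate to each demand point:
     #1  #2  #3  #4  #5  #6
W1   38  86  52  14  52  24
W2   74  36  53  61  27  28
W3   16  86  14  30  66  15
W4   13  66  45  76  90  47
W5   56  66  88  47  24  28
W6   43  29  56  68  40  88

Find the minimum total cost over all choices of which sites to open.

Open {W1, W3, W5, W6}: assign each demand point to its cheapest open site.
  #1→W3 16, #2→W6 29, #3→W3 14, #4→W1 14, #5→W5 24, #6→W3 15
  crew travel cost 112, fixed 21 → total 133.
Compare {W1, W3, W4, W5, W6}: crew travel cost 109 + fixed 27 = 136.
Compare {W1, W2, W3, W6}: crew travel cost 115 + fixed 23 = 138.
Compare {W1, W2, W3, W5, W6}: crew travel cost 112 + fixed 26 = 138.
All other subsets cost ≥ 136. Minimum total cost: 133.

133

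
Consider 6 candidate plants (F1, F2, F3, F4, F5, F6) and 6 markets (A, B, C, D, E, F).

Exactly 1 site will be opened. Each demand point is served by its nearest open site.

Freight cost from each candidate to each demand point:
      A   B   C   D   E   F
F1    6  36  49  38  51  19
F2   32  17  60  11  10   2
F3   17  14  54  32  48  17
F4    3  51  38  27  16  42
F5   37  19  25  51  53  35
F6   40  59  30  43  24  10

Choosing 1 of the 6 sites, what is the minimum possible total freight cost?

Open {F2}.
  A→F2 32, B→F2 17, C→F2 60, D→F2 11, E→F2 10, F→F2 2  ⇒ total 132.
Compare {F4}: total 177.
Compare {F3}: total 182.
No size-1 selection does better; minimum is 132.

132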